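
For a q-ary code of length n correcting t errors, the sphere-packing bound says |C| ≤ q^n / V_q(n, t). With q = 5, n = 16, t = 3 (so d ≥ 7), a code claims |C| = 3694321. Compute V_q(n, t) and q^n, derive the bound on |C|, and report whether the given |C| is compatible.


V_q(n, t) = 37825, q^n = 152587890625, Hamming bound = 4034048, |C| = 3694321 ≤ bound (satisfied).

Step 1: Compute V_q(n, t) = Σ_{j=0}^3 C(n, j) (q−1)^j.
  j = 0: C(16,0)·(4)^0 = 1·1 = 1.
  j = 1: C(16,1)·(4)^1 = 16·4 = 64.
  j = 2: C(16,2)·(4)^2 = 120·16 = 1920.
  j = 3: C(16,3)·(4)^3 = 560·64 = 35840.
  V_q(n, t) = 1 + 64 + 1920 + 35840 = 37825.
Step 2: q^n = 5^16 = 152587890625.
Step 3: Hamming bound ⌊q^n / V_q(n,t)⌋ = ⌊152587890625/37825⌋ = 4034048.
Step 4: Compare |C| = 3694321 to 4034048: satisfied.
The claimed |C| lies below the Hamming bound.


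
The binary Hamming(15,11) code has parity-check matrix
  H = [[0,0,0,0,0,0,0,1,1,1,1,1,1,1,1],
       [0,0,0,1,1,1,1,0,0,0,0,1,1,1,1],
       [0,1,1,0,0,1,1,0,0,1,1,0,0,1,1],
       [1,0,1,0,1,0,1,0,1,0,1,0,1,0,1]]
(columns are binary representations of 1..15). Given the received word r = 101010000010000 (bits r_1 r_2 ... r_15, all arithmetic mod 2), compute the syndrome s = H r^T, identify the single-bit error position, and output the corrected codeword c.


s = (1, 1, 0, 0)^T, error position = 12, corrected codeword c = 101010000011000

Compute s = H r^T mod 2 one row at a time:
  s_1 = 0 + 0 + 0 + 1 + 0 + 0 + 0 + 0 = 1 ≡ 1 (mod 2).
  s_2 = 0 + 1 + 0 + 0 + 0 + 0 + 0 + 0 = 1 ≡ 1 (mod 2).
  s_3 = 0 + 1 + 0 + 0 + 0 + 1 + 0 + 0 = 2 ≡ 0 (mod 2).
  s_4 = 1 + 1 + 1 + 0 + 0 + 1 + 0 + 0 = 4 ≡ 0 (mod 2).
s = (1, 1, 0, 0)^T — this equals column 12 of H (binary 1100), so error is at position 12.
Correct: flip bit 12 of r = 101010000010000 to get c = 101010000011000.


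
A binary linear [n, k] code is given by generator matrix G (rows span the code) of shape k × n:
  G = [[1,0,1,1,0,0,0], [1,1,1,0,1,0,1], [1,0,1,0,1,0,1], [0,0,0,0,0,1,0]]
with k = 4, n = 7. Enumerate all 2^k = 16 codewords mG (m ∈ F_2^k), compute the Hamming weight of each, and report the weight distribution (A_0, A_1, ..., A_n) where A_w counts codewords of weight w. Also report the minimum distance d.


Weight distribution: A_0 = 1, A_1 = 2, A_2 = 1, A_3 = 2, A_4 = 5, A_5 = 4, A_6 = 1. Minimum distance d = 1.

Enumerate all 2^4 = 16 messages m ∈ F_2^4.
For each, compute codeword c = mG in F_2^7, then tally its weight.
  m = 0000 → c = 0000000, weight = 0.
  m = 1000 → c = 1011000, weight = 3.
  m = 0100 → c = 1110101, weight = 5.
  m = 1100 → c = 0101101, weight = 4.
  m = 0010 → c = 1010101, weight = 4.
  m = 1010 → c = 0001101, weight = 3.
  m = 0110 → c = 0100000, weight = 1.
  m = 1110 → c = 1111000, weight = 4.
  m = 0001 → c = 0000010, weight = 1.
  m = 1001 → c = 1011010, weight = 4.
  m = 0101 → c = 1110111, weight = 6.
  m = 1101 → c = 0101111, weight = 5.
  m = 0011 → c = 1010111, weight = 5.
  m = 1011 → c = 0001111, weight = 4.
  m = 0111 → c = 0100010, weight = 2.
  m = 1111 → c = 1111010, weight = 5.
Tally weights:
  weight 0: 1 codewords.
  weight 1: 2 codewords.
  weight 2: 1 codewords.
  weight 3: 2 codewords.
  weight 4: 5 codewords.
  weight 5: 4 codewords.
  weight 6: 1 codewords.
Minimum distance d = smallest w > 0 with A_w > 0 = 1.
Sanity: Σ A_w = 16 = 2^4 = 16 ✓.


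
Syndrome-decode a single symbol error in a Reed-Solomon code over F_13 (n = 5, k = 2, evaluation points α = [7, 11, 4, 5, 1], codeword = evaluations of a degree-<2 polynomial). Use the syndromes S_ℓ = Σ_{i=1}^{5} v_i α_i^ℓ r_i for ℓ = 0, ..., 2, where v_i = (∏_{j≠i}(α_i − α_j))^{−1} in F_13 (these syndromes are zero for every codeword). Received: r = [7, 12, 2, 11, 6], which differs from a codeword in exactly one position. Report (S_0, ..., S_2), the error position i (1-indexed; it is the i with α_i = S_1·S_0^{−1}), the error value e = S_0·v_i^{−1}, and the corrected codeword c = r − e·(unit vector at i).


S = (1, 4, 3), error at position 3, error magnitude e = 2, c = [7, 12, 0, 11, 6].

Step 1: column multipliers v_i = (∏_{j≠i}(α_i − α_j))^{−1} mod 13.
  i = 1 (α = 7): (7−11)(7−4)(7−5)(7−1) = (−4)·3·2·6 = −144 ≡ 12, so v_1 = 12^{−1} = 12 (mod 13).
  i = 2 (α = 11): (11−7)(11−4)(11−5)(11−1) = 4·7·6·10 = 1680 ≡ 3, so v_2 = 3^{−1} = 9 (mod 13).
  i = 3 (α = 4): (4−7)(4−11)(4−5)(4−1) = (−3)·(−7)·(−1)·3 = −63 ≡ 2, so v_3 = 2^{−1} = 7 (mod 13).
  i = 4 (α = 5): (5−7)(5−11)(5−4)(5−1) = (−2)·(−6)·1·4 = 48 ≡ 9, so v_4 = 9^{−1} = 3 (mod 13).
  i = 5 (α = 1): (1−7)(1−11)(1−4)(1−5) = (−6)·(−10)·(−3)·(−4) = 720 ≡ 5, so v_5 = 5^{−1} = 8 (mod 13).
  v = [12, 9, 7, 3, 8].
Step 2: syndromes of r = [7, 12, 2, 11, 6] (all sums mod 13).
  S_0 = Σ v_i r_i = 12·7 + 9·12 + 7·2 + 3·11 + 8·6 = 287 ≡ 1.
  S_1 = Σ v_i α_i r_i = 12·7·7 + 9·11·12 + 7·4·2 + 3·5·11 + 8·1·6 = 2045 ≡ 4.
  α_i^2 mod 13 = [10, 4, 3, 12, 1].
  S_2 = Σ v_i α_i^2 r_i = 12·10·7 + 9·4·12 + 7·3·2 + 3·12·11 + 8·1·6 = 1758 ≡ 3.
  S = (1, 4, 3) ≠ 0, so r is not a codeword (an error is present).
Step 3: locate the error. For a single error e at position i, S_ℓ = v_i·e·α_i^ℓ, so α_err = S_1/S_0.
  S_0^{−1} = 1^{−1} = 1 (mod 13), so α_err = 4·1 = 4 ≡ 4 = α_3. Error position i = 3.
  Consistency check: S_2/S_1 = 3·10 = 30 ≡ 4 = α_err ✓ (single-error assumption holds).
Step 4: error magnitude e = S_0/v_3 = S_0·∏_{j≠3}(α_3 − α_j) = 1·2 = 2 ≡ 2 (mod 13).
Step 5: correct position 3: c_3 = r_3 − e = 2 − 2 ≡ 0 (mod 13). Hence c = [7, 12, 0, 11, 6].
  Check: interpolating c through the α_i gives m(x) = 8 + 11·x (degree < 2) with m(α_i) = c_i for every i, so c is indeed a codeword.


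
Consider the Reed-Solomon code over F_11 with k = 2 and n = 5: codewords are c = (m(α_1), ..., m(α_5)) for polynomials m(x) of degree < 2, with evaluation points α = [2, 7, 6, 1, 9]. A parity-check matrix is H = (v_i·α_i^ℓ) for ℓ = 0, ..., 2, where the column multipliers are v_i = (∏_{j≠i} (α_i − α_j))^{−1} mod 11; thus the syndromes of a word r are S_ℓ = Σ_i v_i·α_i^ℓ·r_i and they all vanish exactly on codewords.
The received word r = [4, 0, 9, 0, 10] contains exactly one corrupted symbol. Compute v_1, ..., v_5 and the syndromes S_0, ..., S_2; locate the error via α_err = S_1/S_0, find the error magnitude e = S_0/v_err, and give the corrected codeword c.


S = (7, 5, 2), error at position 2, error magnitude e = 9, c = [4, 2, 9, 0, 10].

Step 1: column multipliers v_i = (∏_{j≠i}(α_i − α_j))^{−1} mod 11.
  i = 1 (α = 2): (2−7)(2−6)(2−1)(2−9) = (−5)·(−4)·1·(−7) = −140 ≡ 3, so v_1 = 3^{−1} = 4 (mod 11).
  i = 2 (α = 7): (7−2)(7−6)(7−1)(7−9) = 5·1·6·(−2) = −60 ≡ 6, so v_2 = 6^{−1} = 2 (mod 11).
  i = 3 (α = 6): (6−2)(6−7)(6−1)(6−9) = 4·(−1)·5·(−3) = 60 ≡ 5, so v_3 = 5^{−1} = 9 (mod 11).
  i = 4 (α = 1): (1−2)(1−7)(1−6)(1−9) = (−1)·(−6)·(−5)·(−8) = 240 ≡ 9, so v_4 = 9^{−1} = 5 (mod 11).
  i = 5 (α = 9): (9−2)(9−7)(9−6)(9−1) = 7·2·3·8 = 336 ≡ 6, so v_5 = 6^{−1} = 2 (mod 11).
  v = [4, 2, 9, 5, 2].
Step 2: syndromes of r = [4, 0, 9, 0, 10] (all sums mod 11).
  S_0 = Σ v_i r_i = 4·4 + 2·0 + 9·9 + 5·0 + 2·10 = 117 ≡ 7.
  S_1 = Σ v_i α_i r_i = 4·2·4 + 2·7·0 + 9·6·9 + 5·1·0 + 2·9·10 = 698 ≡ 5.
  α_i^2 mod 11 = [4, 5, 3, 1, 4].
  S_2 = Σ v_i α_i^2 r_i = 4·4·4 + 2·5·0 + 9·3·9 + 5·1·0 + 2·4·10 = 387 ≡ 2.
  S = (7, 5, 2) ≠ 0, so r is not a codeword (an error is present).
Step 3: locate the error. For a single error e at position i, S_ℓ = v_i·e·α_i^ℓ, so α_err = S_1/S_0.
  S_0^{−1} = 7^{−1} = 8 (mod 11), so α_err = 5·8 = 40 ≡ 7 = α_2. Error position i = 2.
  Consistency check: S_2/S_1 = 2·9 = 18 ≡ 7 = α_err ✓ (single-error assumption holds).
Step 4: error magnitude e = S_0/v_2 = S_0·∏_{j≠2}(α_2 − α_j) = 7·6 = 42 ≡ 9 (mod 11).
Step 5: correct position 2: c_2 = r_2 − e = 0 − 9 ≡ 2 (mod 11). Hence c = [4, 2, 9, 0, 10].
  Check: interpolating c through the α_i gives m(x) = 7 + 4·x (degree < 2) with m(α_i) = c_i for every i, so c is indeed a codeword.


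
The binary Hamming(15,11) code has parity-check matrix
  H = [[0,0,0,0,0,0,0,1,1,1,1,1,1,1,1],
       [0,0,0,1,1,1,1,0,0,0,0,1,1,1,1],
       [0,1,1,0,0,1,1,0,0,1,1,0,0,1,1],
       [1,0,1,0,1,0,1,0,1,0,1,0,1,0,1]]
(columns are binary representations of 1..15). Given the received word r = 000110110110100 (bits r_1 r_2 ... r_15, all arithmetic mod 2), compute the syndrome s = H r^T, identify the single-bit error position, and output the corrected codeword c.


s = (0, 0, 1, 0)^T, error position = 2, corrected codeword c = 010110110110100

Compute s = H r^T mod 2 one row at a time:
  s_1 = 1 + 0 + 1 + 1 + 0 + 1 + 0 + 0 = 4 ≡ 0 (mod 2).
  s_2 = 1 + 1 + 0 + 1 + 0 + 1 + 0 + 0 = 4 ≡ 0 (mod 2).
  s_3 = 0 + 0 + 0 + 1 + 1 + 1 + 0 + 0 = 3 ≡ 1 (mod 2).
  s_4 = 0 + 0 + 1 + 1 + 0 + 1 + 1 + 0 = 4 ≡ 0 (mod 2).
s = (0, 0, 1, 0)^T — this equals column 2 of H (binary 0010), so error is at position 2.
Correct: flip bit 2 of r = 000110110110100 to get c = 010110110110100.


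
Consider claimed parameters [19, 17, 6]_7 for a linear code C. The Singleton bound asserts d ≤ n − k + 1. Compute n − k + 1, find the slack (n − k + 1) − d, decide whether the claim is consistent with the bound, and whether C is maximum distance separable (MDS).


Singleton RHS = n − k + 1 = 3, slack = -3, bound violated (no such code; not MDS).

Singleton bound: d ≤ n − k + 1.
Here n = 19, k = 17, so n − k + 1 = 3.
Given d = 6, check d ≤ 3: NO.
Slack = (n − k + 1) − d = -3.
The slack is negative: d = 6 exceeds n − k + 1 = 3 by 3, so the Singleton bound is violated and no linear [19, 17, 6]_7 code can exist. In particular it is not MDS (MDS requires d = n − k + 1 exactly).
Description: the claimed parameters are [19, 17, 6]_7; such a code would be impossible (violates the Singleton bound).


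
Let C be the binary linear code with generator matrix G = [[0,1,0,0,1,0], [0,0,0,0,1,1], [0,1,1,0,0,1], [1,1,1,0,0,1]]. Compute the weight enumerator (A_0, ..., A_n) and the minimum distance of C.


Weight distribution: A_0 = 1, A_1 = 2, A_2 = 4, A_3 = 6, A_4 = 3. Minimum distance d = 1.

Enumerate all 2^4 = 16 messages m ∈ F_2^4.
For each, compute codeword c = mG in F_2^6, then tally its weight.
  m = 0000 → c = 000000, weight = 0.
  m = 1000 → c = 010010, weight = 2.
  m = 0100 → c = 000011, weight = 2.
  m = 1100 → c = 010001, weight = 2.
  m = 0010 → c = 011001, weight = 3.
  m = 1010 → c = 001011, weight = 3.
  m = 0110 → c = 011010, weight = 3.
  m = 1110 → c = 001000, weight = 1.
  m = 0001 → c = 111001, weight = 4.
  m = 1001 → c = 101011, weight = 4.
  m = 0101 → c = 111010, weight = 4.
  m = 1101 → c = 101000, weight = 2.
  m = 0011 → c = 100000, weight = 1.
  m = 1011 → c = 110010, weight = 3.
  m = 0111 → c = 100011, weight = 3.
  m = 1111 → c = 110001, weight = 3.
Tally weights:
  weight 0: 1 codewords.
  weight 1: 2 codewords.
  weight 2: 4 codewords.
  weight 3: 6 codewords.
  weight 4: 3 codewords.
Minimum distance d = smallest w > 0 with A_w > 0 = 1.
Sanity: Σ A_w = 16 = 2^4 = 16 ✓.


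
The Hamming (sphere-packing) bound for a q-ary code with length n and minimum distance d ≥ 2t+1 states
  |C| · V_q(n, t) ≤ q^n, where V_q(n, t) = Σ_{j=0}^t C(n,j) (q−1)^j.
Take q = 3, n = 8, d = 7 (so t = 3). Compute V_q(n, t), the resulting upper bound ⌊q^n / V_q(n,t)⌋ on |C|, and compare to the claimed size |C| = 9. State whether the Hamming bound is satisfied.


V_q(n, t) = 577, q^n = 6561, Hamming bound = 11, |C| = 9 ≤ bound (satisfied).

Step 1: Compute V_q(n, t) = Σ_{j=0}^3 C(n, j) (q−1)^j.
  j = 0: C(8,0)·(2)^0 = 1·1 = 1.
  j = 1: C(8,1)·(2)^1 = 8·2 = 16.
  j = 2: C(8,2)·(2)^2 = 28·4 = 112.
  j = 3: C(8,3)·(2)^3 = 56·8 = 448.
  V_q(n, t) = 1 + 16 + 112 + 448 = 577.
Step 2: q^n = 3^8 = 6561.
Step 3: Hamming bound ⌊q^n / V_q(n,t)⌋ = ⌊6561/577⌋ = 11.
Step 4: Compare |C| = 9 to 11: satisfied.
The claimed |C| lies below the Hamming bound.


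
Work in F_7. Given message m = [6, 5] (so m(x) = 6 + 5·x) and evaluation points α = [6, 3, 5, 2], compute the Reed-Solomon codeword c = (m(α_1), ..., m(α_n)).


c = [1, 0, 3, 2]

Message polynomial: m(x) = 6 + 5·x (mod 7).
For each evaluation point α_i, compute m(α_i) mod 7:
  α_1 = 6: Horner steps 5 → 1, so m(6) = 1.
  α_2 = 3: Horner steps 5 → 0, so m(3) = 0.
  α_3 = 5: Horner steps 5 → 3, so m(5) = 3.
  α_4 = 2: Horner steps 5 → 2, so m(2) = 2.
Codeword c = [1, 0, 3, 2] ∈ F_7^4.


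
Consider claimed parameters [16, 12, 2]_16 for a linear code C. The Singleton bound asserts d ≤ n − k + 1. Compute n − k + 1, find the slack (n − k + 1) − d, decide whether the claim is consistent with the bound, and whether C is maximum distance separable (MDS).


Singleton RHS = n − k + 1 = 5, slack = 3, bound satisfied, not MDS.

Singleton bound: d ≤ n − k + 1.
Here n = 16, k = 12, so n − k + 1 = 5.
Given d = 2, check d ≤ 5: YES.
Slack = (n − k + 1) − d = 3.
The code is NOT MDS (slack = 3 > 0).
Description: the claimed parameters are [16, 12, 2]_16; such a code would be non-MDS.


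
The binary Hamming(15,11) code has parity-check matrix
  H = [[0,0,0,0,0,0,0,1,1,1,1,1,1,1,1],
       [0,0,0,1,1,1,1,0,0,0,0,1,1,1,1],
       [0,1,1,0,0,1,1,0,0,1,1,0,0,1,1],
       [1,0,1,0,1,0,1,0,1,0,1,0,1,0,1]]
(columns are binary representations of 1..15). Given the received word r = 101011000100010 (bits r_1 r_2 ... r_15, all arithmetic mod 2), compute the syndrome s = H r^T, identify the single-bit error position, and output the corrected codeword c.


s = (0, 1, 0, 1)^T, error position = 5, corrected codeword c = 101001000100010

Compute s = H r^T mod 2 one row at a time:
  s_1 = 0 + 0 + 1 + 0 + 0 + 0 + 1 + 0 = 2 ≡ 0 (mod 2).
  s_2 = 0 + 1 + 1 + 0 + 0 + 0 + 1 + 0 = 3 ≡ 1 (mod 2).
  s_3 = 0 + 1 + 1 + 0 + 1 + 0 + 1 + 0 = 4 ≡ 0 (mod 2).
  s_4 = 1 + 1 + 1 + 0 + 0 + 0 + 0 + 0 = 3 ≡ 1 (mod 2).
s = (0, 1, 0, 1)^T — this equals column 5 of H (binary 0101), so error is at position 5.
Correct: flip bit 5 of r = 101011000100010 to get c = 101001000100010.


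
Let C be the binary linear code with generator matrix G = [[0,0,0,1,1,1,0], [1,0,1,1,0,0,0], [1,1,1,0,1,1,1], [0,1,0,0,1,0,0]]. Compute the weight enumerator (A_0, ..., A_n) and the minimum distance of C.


Weight distribution: A_0 = 1, A_2 = 3, A_3 = 4, A_4 = 3, A_5 = 4, A_6 = 1. Minimum distance d = 2.

Enumerate all 2^4 = 16 messages m ∈ F_2^4.
For each, compute codeword c = mG in F_2^7, then tally its weight.
  m = 0000 → c = 0000000, weight = 0.
  m = 1000 → c = 0001110, weight = 3.
  m = 0100 → c = 1011000, weight = 3.
  m = 1100 → c = 1010110, weight = 4.
  m = 0010 → c = 1110111, weight = 6.
  m = 1010 → c = 1111001, weight = 5.
  m = 0110 → c = 0101111, weight = 5.
  m = 1110 → c = 0100001, weight = 2.
  m = 0001 → c = 0100100, weight = 2.
  m = 1001 → c = 0101010, weight = 3.
  m = 0101 → c = 1111100, weight = 5.
  m = 1101 → c = 1110010, weight = 4.
  m = 0011 → c = 1010011, weight = 4.
  m = 1011 → c = 1011101, weight = 5.
  m = 0111 → c = 0001011, weight = 3.
  m = 1111 → c = 0000101, weight = 2.
Tally weights:
  weight 0: 1 codewords.
  weight 2: 3 codewords.
  weight 3: 4 codewords.
  weight 4: 3 codewords.
  weight 5: 4 codewords.
  weight 6: 1 codewords.
Minimum distance d = smallest w > 0 with A_w > 0 = 2.
Sanity: Σ A_w = 16 = 2^4 = 16 ✓.


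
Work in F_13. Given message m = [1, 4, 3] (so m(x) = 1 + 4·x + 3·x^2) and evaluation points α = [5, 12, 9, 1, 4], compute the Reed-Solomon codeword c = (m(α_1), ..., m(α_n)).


c = [5, 0, 7, 8, 0]

Message polynomial: m(x) = 1 + 4·x + 3·x^2 (mod 13).
For each evaluation point α_i, compute m(α_i) mod 13:
  α_1 = 5: Horner steps 3 → 6 → 5, so m(5) = 5.
  α_2 = 12: Horner steps 3 → 1 → 0, so m(12) = 0.
  α_3 = 9: Horner steps 3 → 5 → 7, so m(9) = 7.
  α_4 = 1: Horner steps 3 → 7 → 8, so m(1) = 8.
  α_5 = 4: Horner steps 3 → 3 → 0, so m(4) = 0.
Codeword c = [5, 0, 7, 8, 0] ∈ F_13^5.


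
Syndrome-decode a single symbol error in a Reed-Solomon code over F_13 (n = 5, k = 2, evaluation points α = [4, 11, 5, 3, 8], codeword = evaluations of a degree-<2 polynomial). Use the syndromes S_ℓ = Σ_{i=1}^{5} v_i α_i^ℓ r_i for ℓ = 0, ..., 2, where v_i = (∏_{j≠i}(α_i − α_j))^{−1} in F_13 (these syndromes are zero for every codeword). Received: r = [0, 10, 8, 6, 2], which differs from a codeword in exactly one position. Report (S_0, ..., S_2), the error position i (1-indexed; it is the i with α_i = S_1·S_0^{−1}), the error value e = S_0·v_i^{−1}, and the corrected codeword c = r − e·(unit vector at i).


S = (4, 7, 9), error at position 3, error magnitude e = 1, c = [0, 10, 7, 6, 2].

Step 1: column multipliers v_i = (∏_{j≠i}(α_i − α_j))^{−1} mod 13.
  i = 1 (α = 4): (4−11)(4−5)(4−3)(4−8) = (−7)·(−1)·1·(−4) = −28 ≡ 11, so v_1 = 11^{−1} = 6 (mod 13).
  i = 2 (α = 11): (11−4)(11−5)(11−3)(11−8) = 7·6·8·3 = 1008 ≡ 7, so v_2 = 7^{−1} = 2 (mod 13).
  i = 3 (α = 5): (5−4)(5−11)(5−3)(5−8) = 1·(−6)·2·(−3) = 36 ≡ 10, so v_3 = 10^{−1} = 4 (mod 13).
  i = 4 (α = 3): (3−4)(3−11)(3−5)(3−8) = (−1)·(−8)·(−2)·(−5) = 80 ≡ 2, so v_4 = 2^{−1} = 7 (mod 13).
  i = 5 (α = 8): (8−4)(8−11)(8−5)(8−3) = 4·(−3)·3·5 = −180 ≡ 2, so v_5 = 2^{−1} = 7 (mod 13).
  v = [6, 2, 4, 7, 7].
Step 2: syndromes of r = [0, 10, 8, 6, 2] (all sums mod 13).
  S_0 = Σ v_i r_i = 6·0 + 2·10 + 4·8 + 7·6 + 7·2 = 108 ≡ 4.
  S_1 = Σ v_i α_i r_i = 6·4·0 + 2·11·10 + 4·5·8 + 7·3·6 + 7·8·2 = 618 ≡ 7.
  α_i^2 mod 13 = [3, 4, 12, 9, 12].
  S_2 = Σ v_i α_i^2 r_i = 6·3·0 + 2·4·10 + 4·12·8 + 7·9·6 + 7·12·2 = 1010 ≡ 9.
  S = (4, 7, 9) ≠ 0, so r is not a codeword (an error is present).
Step 3: locate the error. For a single error e at position i, S_ℓ = v_i·e·α_i^ℓ, so α_err = S_1/S_0.
  S_0^{−1} = 4^{−1} = 10 (mod 13), so α_err = 7·10 = 70 ≡ 5 = α_3. Error position i = 3.
  Consistency check: S_2/S_1 = 9·2 = 18 ≡ 5 = α_err ✓ (single-error assumption holds).
Step 4: error magnitude e = S_0/v_3 = S_0·∏_{j≠3}(α_3 − α_j) = 4·10 = 40 ≡ 1 (mod 13).
Step 5: correct position 3: c_3 = r_3 − e = 8 − 1 ≡ 7 (mod 13). Hence c = [0, 10, 7, 6, 2].
  Check: interpolating c through the α_i gives m(x) = 11 + 7·x (degree < 2) with m(α_i) = c_i for every i, so c is indeed a codeword.


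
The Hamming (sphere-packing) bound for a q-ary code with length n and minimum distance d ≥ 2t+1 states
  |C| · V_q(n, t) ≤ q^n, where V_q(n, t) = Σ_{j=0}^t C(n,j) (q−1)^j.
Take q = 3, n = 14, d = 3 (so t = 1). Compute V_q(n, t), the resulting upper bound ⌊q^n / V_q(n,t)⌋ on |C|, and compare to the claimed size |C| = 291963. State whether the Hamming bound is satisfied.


V_q(n, t) = 29, q^n = 4782969, Hamming bound = 164929, |C| = 291963 > bound (violated).

Step 1: Compute V_q(n, t) = Σ_{j=0}^1 C(n, j) (q−1)^j.
  j = 0: C(14,0)·(2)^0 = 1·1 = 1.
  j = 1: C(14,1)·(2)^1 = 14·2 = 28.
  V_q(n, t) = 1 + 28 = 29.
Step 2: q^n = 3^14 = 4782969.
Step 3: Hamming bound ⌊q^n / V_q(n,t)⌋ = ⌊4782969/29⌋ = 164929.
Step 4: Compare |C| = 291963 to 164929: violated.
The claimed |C| lies above the Hamming bound, so no 3-ary code of length 14 with d ≥ 3 can have 291963 codewords.


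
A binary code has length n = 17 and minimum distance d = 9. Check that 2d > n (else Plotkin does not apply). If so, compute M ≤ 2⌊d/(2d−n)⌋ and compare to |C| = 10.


Plotkin bound M ≤ 18; given |C| = 10 ≤ bound (satisfied).

Check applicability: 2d = 18, n = 17.
2d − n = 1 > 0, so Plotkin applies.
Compute d/(2d−n) = 9/1 ≈ 9.0000.
⌊d/(2d−n)⌋ = 9.
Plotkin bound: M ≤ 2·9 = 18.
Given |C| = 10, check: satisfied.
This |C| is below the Plotkin bound.


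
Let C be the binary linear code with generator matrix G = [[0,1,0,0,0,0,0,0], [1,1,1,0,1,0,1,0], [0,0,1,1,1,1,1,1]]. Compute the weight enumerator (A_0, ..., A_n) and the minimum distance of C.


Weight distribution: A_0 = 1, A_1 = 1, A_4 = 2, A_5 = 2, A_6 = 1, A_7 = 1. Minimum distance d = 1.

Enumerate all 2^3 = 8 messages m ∈ F_2^3.
For each, compute codeword c = mG in F_2^8, then tally its weight.
  m = 000 → c = 00000000, weight = 0.
  m = 100 → c = 01000000, weight = 1.
  m = 010 → c = 11101010, weight = 5.
  m = 110 → c = 10101010, weight = 4.
  m = 001 → c = 00111111, weight = 6.
  m = 101 → c = 01111111, weight = 7.
  m = 011 → c = 11010101, weight = 5.
  m = 111 → c = 10010101, weight = 4.
Tally weights:
  weight 0: 1 codewords.
  weight 1: 1 codewords.
  weight 4: 2 codewords.
  weight 5: 2 codewords.
  weight 6: 1 codewords.
  weight 7: 1 codewords.
Minimum distance d = smallest w > 0 with A_w > 0 = 1.
Sanity: Σ A_w = 8 = 2^3 = 8 ✓.


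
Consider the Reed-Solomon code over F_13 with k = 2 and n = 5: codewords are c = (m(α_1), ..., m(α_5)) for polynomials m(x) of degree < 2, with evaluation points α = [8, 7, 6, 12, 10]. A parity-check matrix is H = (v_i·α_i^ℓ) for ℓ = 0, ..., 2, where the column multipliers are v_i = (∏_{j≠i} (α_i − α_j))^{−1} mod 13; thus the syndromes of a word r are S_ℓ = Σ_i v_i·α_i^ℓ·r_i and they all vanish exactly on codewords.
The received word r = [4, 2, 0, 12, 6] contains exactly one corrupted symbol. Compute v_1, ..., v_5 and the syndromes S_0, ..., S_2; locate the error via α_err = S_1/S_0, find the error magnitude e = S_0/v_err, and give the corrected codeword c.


S = (6, 8, 2), error at position 5, error magnitude e = 11, c = [4, 2, 0, 12, 8].

Step 1: column multipliers v_i = (∏_{j≠i}(α_i − α_j))^{−1} mod 13.
  i = 1 (α = 8): (8−7)(8−6)(8−12)(8−10) = 1·2·(−4)·(−2) = 16 ≡ 3, so v_1 = 3^{−1} = 9 (mod 13).
  i = 2 (α = 7): (7−8)(7−6)(7−12)(7−10) = (−1)·1·(−5)·(−3) = −15 ≡ 11, so v_2 = 11^{−1} = 6 (mod 13).
  i = 3 (α = 6): (6−8)(6−7)(6−12)(6−10) = (−2)·(−1)·(−6)·(−4) = 48 ≡ 9, so v_3 = 9^{−1} = 3 (mod 13).
  i = 4 (α = 12): (12−8)(12−7)(12−6)(12−10) = 4·5·6·2 = 240 ≡ 6, so v_4 = 6^{−1} = 11 (mod 13).
  i = 5 (α = 10): (10−8)(10−7)(10−6)(10−12) = 2·3·4·(−2) = −48 ≡ 4, so v_5 = 4^{−1} = 10 (mod 13).
  v = [9, 6, 3, 11, 10].
Step 2: syndromes of r = [4, 2, 0, 12, 6] (all sums mod 13).
  S_0 = Σ v_i r_i = 9·4 + 6·2 + 3·0 + 11·12 + 10·6 = 240 ≡ 6.
  S_1 = Σ v_i α_i r_i = 9·8·4 + 6·7·2 + 3·6·0 + 11·12·12 + 10·10·6 = 2556 ≡ 8.
  α_i^2 mod 13 = [12, 10, 10, 1, 9].
  S_2 = Σ v_i α_i^2 r_i = 9·12·4 + 6·10·2 + 3·10·0 + 11·1·12 + 10·9·6 = 1224 ≡ 2.
  S = (6, 8, 2) ≠ 0, so r is not a codeword (an error is present).
Step 3: locate the error. For a single error e at position i, S_ℓ = v_i·e·α_i^ℓ, so α_err = S_1/S_0.
  S_0^{−1} = 6^{−1} = 11 (mod 13), so α_err = 8·11 = 88 ≡ 10 = α_5. Error position i = 5.
  Consistency check: S_2/S_1 = 2·5 = 10 ≡ 10 = α_err ✓ (single-error assumption holds).
Step 4: error magnitude e = S_0/v_5 = S_0·∏_{j≠5}(α_5 − α_j) = 6·4 = 24 ≡ 11 (mod 13).
Step 5: correct position 5: c_5 = r_5 − e = 6 − 11 ≡ 8 (mod 13). Hence c = [4, 2, 0, 12, 8].
  Check: interpolating c through the α_i gives m(x) = 1 + 2·x (degree < 2) with m(α_i) = c_i for every i, so c is indeed a codeword.


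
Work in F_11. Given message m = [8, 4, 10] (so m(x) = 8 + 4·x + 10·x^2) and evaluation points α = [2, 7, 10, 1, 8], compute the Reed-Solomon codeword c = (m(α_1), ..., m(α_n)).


c = [1, 9, 3, 0, 9]

Message polynomial: m(x) = 8 + 4·x + 10·x^2 (mod 11).
For each evaluation point α_i, compute m(α_i) mod 11:
  α_1 = 2: Horner steps 10 → 2 → 1, so m(2) = 1.
  α_2 = 7: Horner steps 10 → 8 → 9, so m(7) = 9.
  α_3 = 10: Horner steps 10 → 5 → 3, so m(10) = 3.
  α_4 = 1: Horner steps 10 → 3 → 0, so m(1) = 0.
  α_5 = 8: Horner steps 10 → 7 → 9, so m(8) = 9.
Codeword c = [1, 9, 3, 0, 9] ∈ F_11^5.


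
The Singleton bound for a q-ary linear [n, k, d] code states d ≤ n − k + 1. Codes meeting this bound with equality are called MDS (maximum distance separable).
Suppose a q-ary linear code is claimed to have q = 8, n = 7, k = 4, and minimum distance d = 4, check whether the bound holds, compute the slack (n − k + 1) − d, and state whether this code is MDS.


Singleton RHS = n − k + 1 = 4, slack = 0, bound satisfied, MDS.

Singleton bound: d ≤ n − k + 1.
Here n = 7, k = 4, so n − k + 1 = 4.
Given d = 4, check d ≤ 4: YES.
Slack = (n − k + 1) − d = 0.
The code is MDS (slack = 0).
Description: the claimed parameters are [7, 4, 4]_8; such a code would be MDS (meets Singleton bound).


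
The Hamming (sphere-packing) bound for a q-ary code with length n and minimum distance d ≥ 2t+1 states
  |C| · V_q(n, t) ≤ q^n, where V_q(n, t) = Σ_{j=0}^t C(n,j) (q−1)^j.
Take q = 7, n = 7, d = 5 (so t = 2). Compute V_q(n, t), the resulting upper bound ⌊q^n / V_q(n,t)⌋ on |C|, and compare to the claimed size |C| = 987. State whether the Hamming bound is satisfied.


V_q(n, t) = 799, q^n = 823543, Hamming bound = 1030, |C| = 987 ≤ bound (satisfied).

Step 1: Compute V_q(n, t) = Σ_{j=0}^2 C(n, j) (q−1)^j.
  j = 0: C(7,0)·(6)^0 = 1·1 = 1.
  j = 1: C(7,1)·(6)^1 = 7·6 = 42.
  j = 2: C(7,2)·(6)^2 = 21·36 = 756.
  V_q(n, t) = 1 + 42 + 756 = 799.
Step 2: q^n = 7^7 = 823543.
Step 3: Hamming bound ⌊q^n / V_q(n,t)⌋ = ⌊823543/799⌋ = 1030.
Step 4: Compare |C| = 987 to 1030: satisfied.
The claimed |C| lies below the Hamming bound.


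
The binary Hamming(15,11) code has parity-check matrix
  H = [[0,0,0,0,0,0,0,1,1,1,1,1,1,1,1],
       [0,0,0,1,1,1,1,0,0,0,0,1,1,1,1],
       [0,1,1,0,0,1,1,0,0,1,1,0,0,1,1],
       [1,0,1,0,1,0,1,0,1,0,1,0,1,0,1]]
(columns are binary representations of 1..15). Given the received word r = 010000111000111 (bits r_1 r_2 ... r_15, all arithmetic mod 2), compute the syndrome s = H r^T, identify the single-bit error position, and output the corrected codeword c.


s = (1, 0, 0, 0)^T, error position = 8, corrected codeword c = 010000101000111

Compute s = H r^T mod 2 one row at a time:
  s_1 = 1 + 1 + 0 + 0 + 0 + 1 + 1 + 1 = 5 ≡ 1 (mod 2).
  s_2 = 0 + 0 + 0 + 1 + 0 + 1 + 1 + 1 = 4 ≡ 0 (mod 2).
  s_3 = 1 + 0 + 0 + 1 + 0 + 0 + 1 + 1 = 4 ≡ 0 (mod 2).
  s_4 = 0 + 0 + 0 + 1 + 1 + 0 + 1 + 1 = 4 ≡ 0 (mod 2).
s = (1, 0, 0, 0)^T — this equals column 8 of H (binary 1000), so error is at position 8.
Correct: flip bit 8 of r = 010000111000111 to get c = 010000101000111.


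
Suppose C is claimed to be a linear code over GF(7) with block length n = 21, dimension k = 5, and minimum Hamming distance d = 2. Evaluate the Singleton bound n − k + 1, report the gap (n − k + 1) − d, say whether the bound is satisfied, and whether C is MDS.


Singleton RHS = n − k + 1 = 17, slack = 15, bound satisfied, not MDS.

Singleton bound: d ≤ n − k + 1.
Here n = 21, k = 5, so n − k + 1 = 17.
Given d = 2, check d ≤ 17: YES.
Slack = (n − k + 1) − d = 15.
The code is NOT MDS (slack = 15 > 0).
Description: the claimed parameters are [21, 5, 2]_7; such a code would be non-MDS.


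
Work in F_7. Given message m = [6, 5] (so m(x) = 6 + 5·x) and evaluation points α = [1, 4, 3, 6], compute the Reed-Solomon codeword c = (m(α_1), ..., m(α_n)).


c = [4, 5, 0, 1]

Message polynomial: m(x) = 6 + 5·x (mod 7).
For each evaluation point α_i, compute m(α_i) mod 7:
  α_1 = 1: Horner steps 5 → 4, so m(1) = 4.
  α_2 = 4: Horner steps 5 → 5, so m(4) = 5.
  α_3 = 3: Horner steps 5 → 0, so m(3) = 0.
  α_4 = 6: Horner steps 5 → 1, so m(6) = 1.
Codeword c = [4, 5, 0, 1] ∈ F_7^4.


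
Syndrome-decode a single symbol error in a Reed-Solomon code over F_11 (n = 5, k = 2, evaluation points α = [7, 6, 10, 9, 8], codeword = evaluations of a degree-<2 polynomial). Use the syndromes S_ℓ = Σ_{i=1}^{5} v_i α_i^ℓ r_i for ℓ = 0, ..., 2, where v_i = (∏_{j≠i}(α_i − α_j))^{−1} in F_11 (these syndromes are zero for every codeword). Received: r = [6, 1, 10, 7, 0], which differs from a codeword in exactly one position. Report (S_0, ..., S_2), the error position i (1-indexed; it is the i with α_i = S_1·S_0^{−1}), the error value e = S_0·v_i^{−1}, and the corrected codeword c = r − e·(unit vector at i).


S = (7, 8, 6), error at position 4, error magnitude e = 2, c = [6, 1, 10, 5, 0].

Step 1: column multipliers v_i = (∏_{j≠i}(α_i − α_j))^{−1} mod 11.
  i = 1 (α = 7): (7−6)(7−10)(7−9)(7−8) = 1·(−3)·(−2)·(−1) = −6 ≡ 5, so v_1 = 5^{−1} = 9 (mod 11).
  i = 2 (α = 6): (6−7)(6−10)(6−9)(6−8) = (−1)·(−4)·(−3)·(−2) = 24 ≡ 2, so v_2 = 2^{−1} = 6 (mod 11).
  i = 3 (α = 10): (10−7)(10−6)(10−9)(10−8) = 3·4·1·2 = 24 ≡ 2, so v_3 = 2^{−1} = 6 (mod 11).
  i = 4 (α = 9): (9−7)(9−6)(9−10)(9−8) = 2·3·(−1)·1 = −6 ≡ 5, so v_4 = 5^{−1} = 9 (mod 11).
  i = 5 (α = 8): (8−7)(8−6)(8−10)(8−9) = 1·2·(−2)·(−1) = 4 ≡ 4, so v_5 = 4^{−1} = 3 (mod 11).
  v = [9, 6, 6, 9, 3].
Step 2: syndromes of r = [6, 1, 10, 7, 0] (all sums mod 11).
  S_0 = Σ v_i r_i = 9·6 + 6·1 + 6·10 + 9·7 + 3·0 = 183 ≡ 7.
  S_1 = Σ v_i α_i r_i = 9·7·6 + 6·6·1 + 6·10·10 + 9·9·7 + 3·8·0 = 1581 ≡ 8.
  α_i^2 mod 11 = [5, 3, 1, 4, 9].
  S_2 = Σ v_i α_i^2 r_i = 9·5·6 + 6·3·1 + 6·1·10 + 9·4·7 + 3·9·0 = 600 ≡ 6.
  S = (7, 8, 6) ≠ 0, so r is not a codeword (an error is present).
Step 3: locate the error. For a single error e at position i, S_ℓ = v_i·e·α_i^ℓ, so α_err = S_1/S_0.
  S_0^{−1} = 7^{−1} = 8 (mod 11), so α_err = 8·8 = 64 ≡ 9 = α_4. Error position i = 4.
  Consistency check: S_2/S_1 = 6·7 = 42 ≡ 9 = α_err ✓ (single-error assumption holds).
Step 4: error magnitude e = S_0/v_4 = S_0·∏_{j≠4}(α_4 − α_j) = 7·5 = 35 ≡ 2 (mod 11).
Step 5: correct position 4: c_4 = r_4 − e = 7 − 2 ≡ 5 (mod 11). Hence c = [6, 1, 10, 5, 0].
  Check: interpolating c through the α_i gives m(x) = 4 + 5·x (degree < 2) with m(α_i) = c_i for every i, so c is indeed a codeword.


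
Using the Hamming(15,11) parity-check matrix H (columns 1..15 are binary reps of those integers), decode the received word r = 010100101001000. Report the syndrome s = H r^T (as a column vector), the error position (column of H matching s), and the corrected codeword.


s = (0, 1, 0, 0)^T, error position = 4, corrected codeword c = 010000101001000

Compute s = H r^T mod 2 one row at a time:
  s_1 = 0 + 1 + 0 + 0 + 1 + 0 + 0 + 0 = 2 ≡ 0 (mod 2).
  s_2 = 1 + 0 + 0 + 1 + 1 + 0 + 0 + 0 = 3 ≡ 1 (mod 2).
  s_3 = 1 + 0 + 0 + 1 + 0 + 0 + 0 + 0 = 2 ≡ 0 (mod 2).
  s_4 = 0 + 0 + 0 + 1 + 1 + 0 + 0 + 0 = 2 ≡ 0 (mod 2).
s = (0, 1, 0, 0)^T — this equals column 4 of H (binary 0100), so error is at position 4.
Correct: flip bit 4 of r = 010100101001000 to get c = 010000101001000.


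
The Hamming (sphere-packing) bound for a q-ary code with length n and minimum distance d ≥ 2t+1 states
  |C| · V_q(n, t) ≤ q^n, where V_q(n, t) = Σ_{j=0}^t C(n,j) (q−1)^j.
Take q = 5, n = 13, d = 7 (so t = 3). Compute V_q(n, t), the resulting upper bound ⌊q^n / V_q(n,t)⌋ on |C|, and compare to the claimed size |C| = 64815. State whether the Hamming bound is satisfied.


V_q(n, t) = 19605, q^n = 1220703125, Hamming bound = 62264, |C| = 64815 > bound (violated).

Step 1: Compute V_q(n, t) = Σ_{j=0}^3 C(n, j) (q−1)^j.
  j = 0: C(13,0)·(4)^0 = 1·1 = 1.
  j = 1: C(13,1)·(4)^1 = 13·4 = 52.
  j = 2: C(13,2)·(4)^2 = 78·16 = 1248.
  j = 3: C(13,3)·(4)^3 = 286·64 = 18304.
  V_q(n, t) = 1 + 52 + 1248 + 18304 = 19605.
Step 2: q^n = 5^13 = 1220703125.
Step 3: Hamming bound ⌊q^n / V_q(n,t)⌋ = ⌊1220703125/19605⌋ = 62264.
Step 4: Compare |C| = 64815 to 62264: violated.
The claimed |C| lies above the Hamming bound, so no 5-ary code of length 13 with d ≥ 7 can have 64815 codewords.


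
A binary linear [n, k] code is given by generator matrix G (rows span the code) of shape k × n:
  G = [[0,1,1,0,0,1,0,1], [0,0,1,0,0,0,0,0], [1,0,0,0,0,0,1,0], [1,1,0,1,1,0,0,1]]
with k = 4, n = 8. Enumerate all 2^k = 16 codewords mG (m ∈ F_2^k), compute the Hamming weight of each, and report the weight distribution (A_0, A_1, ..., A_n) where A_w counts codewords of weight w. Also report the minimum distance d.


Weight distribution: A_0 = 1, A_1 = 1, A_2 = 1, A_3 = 2, A_4 = 3, A_5 = 5, A_6 = 3. Minimum distance d = 1.

Enumerate all 2^4 = 16 messages m ∈ F_2^4.
For each, compute codeword c = mG in F_2^8, then tally its weight.
  m = 0000 → c = 00000000, weight = 0.
  m = 1000 → c = 01100101, weight = 4.
  m = 0100 → c = 00100000, weight = 1.
  m = 1100 → c = 01000101, weight = 3.
  m = 0010 → c = 10000010, weight = 2.
  m = 1010 → c = 11100111, weight = 6.
  m = 0110 → c = 10100010, weight = 3.
  m = 1110 → c = 11000111, weight = 5.
  m = 0001 → c = 11011001, weight = 5.
  m = 1001 → c = 10111100, weight = 5.
  m = 0101 → c = 11111001, weight = 6.
  m = 1101 → c = 10011100, weight = 4.
  m = 0011 → c = 01011011, weight = 5.
  m = 1011 → c = 00111110, weight = 5.
  m = 0111 → c = 01111011, weight = 6.
  m = 1111 → c = 00011110, weight = 4.
Tally weights:
  weight 0: 1 codewords.
  weight 1: 1 codewords.
  weight 2: 1 codewords.
  weight 3: 2 codewords.
  weight 4: 3 codewords.
  weight 5: 5 codewords.
  weight 6: 3 codewords.
Minimum distance d = smallest w > 0 with A_w > 0 = 1.
Sanity: Σ A_w = 16 = 2^4 = 16 ✓.


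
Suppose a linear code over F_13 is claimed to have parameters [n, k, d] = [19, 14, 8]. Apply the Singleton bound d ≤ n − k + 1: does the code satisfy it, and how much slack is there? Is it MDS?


Singleton RHS = n − k + 1 = 6, slack = -2, bound violated (no such code; not MDS).

Singleton bound: d ≤ n − k + 1.
Here n = 19, k = 14, so n − k + 1 = 6.
Given d = 8, check d ≤ 6: NO.
Slack = (n − k + 1) − d = -2.
The slack is negative: d = 8 exceeds n − k + 1 = 6 by 2, so the Singleton bound is violated and no linear [19, 14, 8]_13 code can exist. In particular it is not MDS (MDS requires d = n − k + 1 exactly).
Description: the claimed parameters are [19, 14, 8]_13; such a code would be impossible (violates the Singleton bound).


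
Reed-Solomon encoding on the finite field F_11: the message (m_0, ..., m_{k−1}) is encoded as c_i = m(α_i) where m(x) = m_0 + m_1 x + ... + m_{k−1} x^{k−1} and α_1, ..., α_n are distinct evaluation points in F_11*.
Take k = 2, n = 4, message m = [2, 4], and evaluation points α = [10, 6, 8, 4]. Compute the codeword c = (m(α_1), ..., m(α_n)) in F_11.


c = [9, 4, 1, 7]

Message polynomial: m(x) = 2 + 4·x (mod 11).
For each evaluation point α_i, compute m(α_i) mod 11:
  α_1 = 10: Horner steps 4 → 9, so m(10) = 9.
  α_2 = 6: Horner steps 4 → 4, so m(6) = 4.
  α_3 = 8: Horner steps 4 → 1, so m(8) = 1.
  α_4 = 4: Horner steps 4 → 7, so m(4) = 7.
Codeword c = [9, 4, 1, 7] ∈ F_11^4.


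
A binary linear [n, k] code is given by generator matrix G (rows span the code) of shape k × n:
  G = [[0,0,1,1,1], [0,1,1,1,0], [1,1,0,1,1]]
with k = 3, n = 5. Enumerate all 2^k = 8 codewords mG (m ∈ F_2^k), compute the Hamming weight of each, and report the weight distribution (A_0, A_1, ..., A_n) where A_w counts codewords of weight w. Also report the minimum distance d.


Weight distribution: A_0 = 1, A_2 = 2, A_3 = 4, A_4 = 1. Minimum distance d = 2.

Enumerate all 2^3 = 8 messages m ∈ F_2^3.
For each, compute codeword c = mG in F_2^5, then tally its weight.
  m = 000 → c = 00000, weight = 0.
  m = 100 → c = 00111, weight = 3.
  m = 010 → c = 01110, weight = 3.
  m = 110 → c = 01001, weight = 2.
  m = 001 → c = 11011, weight = 4.
  m = 101 → c = 11100, weight = 3.
  m = 011 → c = 10101, weight = 3.
  m = 111 → c = 10010, weight = 2.
Tally weights:
  weight 0: 1 codewords.
  weight 2: 2 codewords.
  weight 3: 4 codewords.
  weight 4: 1 codewords.
Minimum distance d = smallest w > 0 with A_w > 0 = 2.
Sanity: Σ A_w = 8 = 2^3 = 8 ✓.


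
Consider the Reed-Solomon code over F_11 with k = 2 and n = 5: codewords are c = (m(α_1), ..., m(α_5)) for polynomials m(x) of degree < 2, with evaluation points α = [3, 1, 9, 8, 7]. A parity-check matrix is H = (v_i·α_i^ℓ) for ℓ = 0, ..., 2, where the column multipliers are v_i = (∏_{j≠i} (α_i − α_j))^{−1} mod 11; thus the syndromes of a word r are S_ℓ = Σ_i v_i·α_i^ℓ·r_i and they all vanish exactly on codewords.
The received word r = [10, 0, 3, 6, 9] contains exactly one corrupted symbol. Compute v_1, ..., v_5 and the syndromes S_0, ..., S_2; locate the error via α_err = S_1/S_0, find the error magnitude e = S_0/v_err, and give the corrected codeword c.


S = (6, 6, 6), error at position 2, error magnitude e = 6, c = [10, 5, 3, 6, 9].

Step 1: column multipliers v_i = (∏_{j≠i}(α_i − α_j))^{−1} mod 11.
  i = 1 (α = 3): (3−1)(3−9)(3−8)(3−7) = 2·(−6)·(−5)·(−4) = −240 ≡ 2, so v_1 = 2^{−1} = 6 (mod 11).
  i = 2 (α = 1): (1−3)(1−9)(1−8)(1−7) = (−2)·(−8)·(−7)·(−6) = 672 ≡ 1, so v_2 = 1^{−1} = 1 (mod 11).
  i = 3 (α = 9): (9−3)(9−1)(9−8)(9−7) = 6·8·1·2 = 96 ≡ 8, so v_3 = 8^{−1} = 7 (mod 11).
  i = 4 (α = 8): (8−3)(8−1)(8−9)(8−7) = 5·7·(−1)·1 = −35 ≡ 9, so v_4 = 9^{−1} = 5 (mod 11).
  i = 5 (α = 7): (7−3)(7−1)(7−9)(7−8) = 4·6·(−2)·(−1) = 48 ≡ 4, so v_5 = 4^{−1} = 3 (mod 11).
  v = [6, 1, 7, 5, 3].
Step 2: syndromes of r = [10, 0, 3, 6, 9] (all sums mod 11).
  S_0 = Σ v_i r_i = 6·10 + 1·0 + 7·3 + 5·6 + 3·9 = 138 ≡ 6.
  S_1 = Σ v_i α_i r_i = 6·3·10 + 1·1·0 + 7·9·3 + 5·8·6 + 3·7·9 = 798 ≡ 6.
  α_i^2 mod 11 = [9, 1, 4, 9, 5].
  S_2 = Σ v_i α_i^2 r_i = 6·9·10 + 1·1·0 + 7·4·3 + 5·9·6 + 3·5·9 = 1029 ≡ 6.
  S = (6, 6, 6) ≠ 0, so r is not a codeword (an error is present).
Step 3: locate the error. For a single error e at position i, S_ℓ = v_i·e·α_i^ℓ, so α_err = S_1/S_0.
  S_0^{−1} = 6^{−1} = 2 (mod 11), so α_err = 6·2 = 12 ≡ 1 = α_2. Error position i = 2.
  Consistency check: S_2/S_1 = 6·2 = 12 ≡ 1 = α_err ✓ (single-error assumption holds).
Step 4: error magnitude e = S_0/v_2 = S_0·∏_{j≠2}(α_2 − α_j) = 6·1 = 6 ≡ 6 (mod 11).
Step 5: correct position 2: c_2 = r_2 − e = 0 − 6 ≡ 5 (mod 11). Hence c = [10, 5, 3, 6, 9].
  Check: interpolating c through the α_i gives m(x) = 8 + 8·x (degree < 2) with m(α_i) = c_i for every i, so c is indeed a codeword.


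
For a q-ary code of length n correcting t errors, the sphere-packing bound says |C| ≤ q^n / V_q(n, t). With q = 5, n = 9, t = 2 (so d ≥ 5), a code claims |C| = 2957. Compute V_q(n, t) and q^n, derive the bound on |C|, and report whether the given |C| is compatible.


V_q(n, t) = 613, q^n = 1953125, Hamming bound = 3186, |C| = 2957 ≤ bound (satisfied).

Step 1: Compute V_q(n, t) = Σ_{j=0}^2 C(n, j) (q−1)^j.
  j = 0: C(9,0)·(4)^0 = 1·1 = 1.
  j = 1: C(9,1)·(4)^1 = 9·4 = 36.
  j = 2: C(9,2)·(4)^2 = 36·16 = 576.
  V_q(n, t) = 1 + 36 + 576 = 613.
Step 2: q^n = 5^9 = 1953125.
Step 3: Hamming bound ⌊q^n / V_q(n,t)⌋ = ⌊1953125/613⌋ = 3186.
Step 4: Compare |C| = 2957 to 3186: satisfied.
The claimed |C| lies below the Hamming bound.


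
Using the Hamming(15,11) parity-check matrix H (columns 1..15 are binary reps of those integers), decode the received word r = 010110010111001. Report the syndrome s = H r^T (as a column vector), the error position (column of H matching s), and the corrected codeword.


s = (1, 0, 0, 1)^T, error position = 9, corrected codeword c = 010110011111001

Compute s = H r^T mod 2 one row at a time:
  s_1 = 1 + 0 + 1 + 1 + 1 + 0 + 0 + 1 = 5 ≡ 1 (mod 2).
  s_2 = 1 + 1 + 0 + 0 + 1 + 0 + 0 + 1 = 4 ≡ 0 (mod 2).
  s_3 = 1 + 0 + 0 + 0 + 1 + 1 + 0 + 1 = 4 ≡ 0 (mod 2).
  s_4 = 0 + 0 + 1 + 0 + 0 + 1 + 0 + 1 = 3 ≡ 1 (mod 2).
s = (1, 0, 0, 1)^T — this equals column 9 of H (binary 1001), so error is at position 9.
Correct: flip bit 9 of r = 010110010111001 to get c = 010110011111001.
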